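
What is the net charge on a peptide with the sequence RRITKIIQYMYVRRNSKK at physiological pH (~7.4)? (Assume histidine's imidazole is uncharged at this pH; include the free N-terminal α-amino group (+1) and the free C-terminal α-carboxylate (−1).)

+7

The side chains ionized at physiological pH are Lys/Arg (+1) and Asp/Glu (−1); with His treated as neutral, nothing else contributes.
Positive (K, R): R1, R2, K5, R13, R14, K17, K18 → +7.
Negative (D, E): none → −0.
The N-terminus (+1) and C-terminus (−1) cancel.
Net charge = (+7) + (−0) = +7.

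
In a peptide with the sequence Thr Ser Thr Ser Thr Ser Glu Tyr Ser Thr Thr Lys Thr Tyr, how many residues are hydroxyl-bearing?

Serine (S), threonine (T), and tyrosine (Y) each carry a hydroxyl group on the side chain.
Matching residues: Thr1, Ser2, Thr3, Ser4, Thr5, Ser6, Tyr8, Ser9, Thr10, Thr11, Thr13, Tyr14.

12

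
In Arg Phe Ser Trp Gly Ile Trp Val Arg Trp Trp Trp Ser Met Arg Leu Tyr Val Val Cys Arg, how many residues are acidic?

The acidic residues are Asp (D) and Glu (E), whose side chains end in a carboxylate group.
None of the 21 residues belong to this group.

0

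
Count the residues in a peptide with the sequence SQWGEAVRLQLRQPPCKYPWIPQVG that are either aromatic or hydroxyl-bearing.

4

Aromatic: F, W, Y. Hydroxyl-bearing: S, T, Y.
Aromatic residues here: W3, Y18, W20 (3).
Hydroxyl-bearing residues here: S1, Y18 (2).
Y is in both groups, so the 1 Y residue must not be double-counted.
Total = 3 + 2 − 1 = 4.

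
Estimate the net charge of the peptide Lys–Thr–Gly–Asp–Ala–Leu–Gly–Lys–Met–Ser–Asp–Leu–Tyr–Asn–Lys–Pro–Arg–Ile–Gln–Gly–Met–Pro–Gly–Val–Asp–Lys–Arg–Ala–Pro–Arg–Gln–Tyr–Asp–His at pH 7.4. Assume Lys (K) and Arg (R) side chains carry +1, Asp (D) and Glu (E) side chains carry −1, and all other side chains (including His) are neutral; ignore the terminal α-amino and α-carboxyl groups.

+3

Positive (K, R): Lys1, Lys8, Lys15, Arg17, Lys26, Arg27, Arg30 → +7.
Negative (D, E): Asp4, Asp11, Asp25, Asp33 → −4.
Net charge = (+7) + (−4) = +3.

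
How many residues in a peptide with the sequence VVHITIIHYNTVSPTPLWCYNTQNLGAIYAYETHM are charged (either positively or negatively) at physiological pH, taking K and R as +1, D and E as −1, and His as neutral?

Charged side chains at pH ~7.4: K, R (positive); D, E (negative).
Matching residues: E32.

1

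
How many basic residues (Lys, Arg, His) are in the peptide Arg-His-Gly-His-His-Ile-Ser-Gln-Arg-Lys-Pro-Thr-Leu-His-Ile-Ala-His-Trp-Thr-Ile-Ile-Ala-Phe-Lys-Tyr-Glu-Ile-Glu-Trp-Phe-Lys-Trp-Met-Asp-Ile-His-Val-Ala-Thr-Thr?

Matching residues: Arg1, His2, His4, His5, Arg9, Lys10, His14, His17, Lys24, Lys31, His36.

11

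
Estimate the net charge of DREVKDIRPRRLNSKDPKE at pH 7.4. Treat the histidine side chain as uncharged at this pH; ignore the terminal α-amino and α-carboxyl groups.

+2

The side chains ionized at physiological pH are Lys/Arg (+1) and Asp/Glu (−1); with His treated as neutral, nothing else contributes.
Positive (K, R): R2, K5, R8, R10, R11, K15, K18 → +7.
Negative (D, E): D1, E3, D6, D16, E19 → −5.
Net charge = (+7) + (−5) = +2.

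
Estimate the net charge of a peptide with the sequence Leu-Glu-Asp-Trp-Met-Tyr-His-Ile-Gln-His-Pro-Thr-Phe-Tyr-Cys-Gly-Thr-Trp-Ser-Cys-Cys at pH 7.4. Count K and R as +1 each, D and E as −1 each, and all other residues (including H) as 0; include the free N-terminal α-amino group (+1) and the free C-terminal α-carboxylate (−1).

Positive (K, R): none → +0.
Negative (D, E): Glu2, Asp3 → −2.
The N-terminus (+1) and C-terminus (−1) cancel.
Net charge = (+0) + (−2) = −2.

-2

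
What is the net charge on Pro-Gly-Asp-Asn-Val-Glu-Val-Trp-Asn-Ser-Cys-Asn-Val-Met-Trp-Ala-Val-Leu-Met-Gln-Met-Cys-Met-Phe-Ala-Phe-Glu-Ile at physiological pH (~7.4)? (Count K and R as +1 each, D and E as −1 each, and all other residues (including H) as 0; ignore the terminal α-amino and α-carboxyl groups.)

Positive (K, R): none → +0.
Negative (D, E): Asp3, Glu6, Glu27 → −3.
Net charge = (+0) + (−3) = −3.

-3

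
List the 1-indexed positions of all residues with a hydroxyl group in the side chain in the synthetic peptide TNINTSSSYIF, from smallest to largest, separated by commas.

The –OH-bearing residues are Ser, Thr (aliphatic alcohols), and Tyr (phenol).
Matching residues: T1, T5, S6, S7, S8, Y9.

1, 5, 6, 7, 8, 9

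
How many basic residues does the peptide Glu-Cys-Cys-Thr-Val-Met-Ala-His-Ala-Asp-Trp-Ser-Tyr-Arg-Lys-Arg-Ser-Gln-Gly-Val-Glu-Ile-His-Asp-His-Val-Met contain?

6

Lysine (K), arginine (R), and histidine (H) have basic, nitrogen-containing side chains.
Matching residues: His8, Arg14, Lys15, Arg16, His23, His25.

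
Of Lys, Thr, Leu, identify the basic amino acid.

Lysine (K), arginine (R), and histidine (H) have basic, nitrogen-containing side chains.
Of the listed options, only Lys belongs to this group.

Lys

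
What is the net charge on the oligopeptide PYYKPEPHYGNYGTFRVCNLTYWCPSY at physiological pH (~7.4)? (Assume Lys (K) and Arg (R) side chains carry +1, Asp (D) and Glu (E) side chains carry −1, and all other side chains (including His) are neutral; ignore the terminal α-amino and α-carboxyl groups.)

Positive (K, R): K4, R16 → +2.
Negative (D, E): E6 → −1.
Net charge = (+2) + (−1) = +1.

+1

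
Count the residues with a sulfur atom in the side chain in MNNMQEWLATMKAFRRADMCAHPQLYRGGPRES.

Cysteine (C, thiol) and methionine (M, thioether) are the two sulfur-containing amino acids.
Matching residues: M1, M4, M11, M19, C20.

5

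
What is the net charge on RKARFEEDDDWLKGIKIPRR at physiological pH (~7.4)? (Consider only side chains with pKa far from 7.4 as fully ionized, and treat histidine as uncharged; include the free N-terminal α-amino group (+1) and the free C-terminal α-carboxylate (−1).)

+2

Near pH 7.4, K and R contribute +1 each, D and E contribute −1 each, and every other side chain (His included, as stated) is uncharged.
Positive (K, R): R1, K2, R4, K13, K16, R19, R20 → +7.
Negative (D, E): E6, E7, D8, D9, D10 → −5.
The N-terminus (+1) and C-terminus (−1) cancel.
Net charge = (+7) + (−5) = +2.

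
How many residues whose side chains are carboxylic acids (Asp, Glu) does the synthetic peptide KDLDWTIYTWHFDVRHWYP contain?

3

Matching residues: D2, D4, D13.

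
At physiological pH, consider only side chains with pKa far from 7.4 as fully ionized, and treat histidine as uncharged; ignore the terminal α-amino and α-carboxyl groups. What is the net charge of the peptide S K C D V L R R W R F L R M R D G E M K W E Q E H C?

The side chains ionized at physiological pH are Lys/Arg (+1) and Asp/Glu (−1); with His treated as neutral, nothing else contributes.
Positive (K, R): K2, R7, R8, R10, R13, R15, K20 → +7.
Negative (D, E): D4, D16, E18, E22, E24 → −5.
Net charge = (+7) + (−5) = +2.

+2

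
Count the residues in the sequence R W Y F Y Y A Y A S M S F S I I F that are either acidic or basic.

1

Acidic: D, E. Basic: H, K, R.
Acidic residues here: none (0).
Basic residues here: R1 (1).
The two groups share no amino acid, so total = 0 + 1 = 1.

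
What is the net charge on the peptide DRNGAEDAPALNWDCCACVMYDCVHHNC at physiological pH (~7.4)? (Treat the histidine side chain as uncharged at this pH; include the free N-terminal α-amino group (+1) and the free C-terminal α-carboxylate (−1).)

-4

At pH ~7.4 the Lys and Arg side chains are protonated (+1), the Asp and Glu side chains are deprotonated (−1), and with His taken as neutral all other side chains carry no charge.
Positive (K, R): R2 → +1.
Negative (D, E): D1, E6, D7, D14, D22 → −5.
The N-terminus (+1) and C-terminus (−1) cancel.
Net charge = (+1) + (−5) = −4.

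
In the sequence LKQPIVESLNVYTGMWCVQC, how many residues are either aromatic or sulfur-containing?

5

Aromatic: F, W, Y. Sulfur-containing: C, M.
Aromatic residues here: Y12, W16 (2).
Sulfur-containing residues here: M15, C17, C20 (3).
The two groups share no amino acid, so total = 2 + 3 = 5.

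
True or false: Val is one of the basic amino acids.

K, R, and H are the three residues with basic side chains (ε-amine, guanidinium, and imidazole respectively).
Valine is not in this group.

False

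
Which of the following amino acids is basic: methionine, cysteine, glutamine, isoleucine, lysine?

Lysine (K), arginine (R), and histidine (H) have basic, nitrogen-containing side chains.
Of the listed options, only lysine belongs to this group.

lysine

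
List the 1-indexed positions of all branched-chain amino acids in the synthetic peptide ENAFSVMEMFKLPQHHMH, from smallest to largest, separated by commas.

6, 12

The BCAAs are Val, Leu, and Ile — aliphatic side chains with a branch point.
Matching residues: V6, L12.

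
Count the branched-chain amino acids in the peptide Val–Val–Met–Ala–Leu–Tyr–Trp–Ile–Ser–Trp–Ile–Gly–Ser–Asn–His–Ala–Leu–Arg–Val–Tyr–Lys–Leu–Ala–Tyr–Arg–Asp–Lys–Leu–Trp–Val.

10

V, L, and I make up the branched-chain aliphatic group.
Matching residues: Val1, Val2, Leu5, Ile8, Ile11, Leu17, Val19, Leu22, Leu28, Val30.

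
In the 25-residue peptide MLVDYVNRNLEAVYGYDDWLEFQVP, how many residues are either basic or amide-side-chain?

Basic: H, K, R. Amide-side-chain: N, Q.
Basic residues here: R8 (1).
Amide-side-chain residues here: N7, N9, Q23 (3).
The two groups share no amino acid, so total = 1 + 3 = 4.

4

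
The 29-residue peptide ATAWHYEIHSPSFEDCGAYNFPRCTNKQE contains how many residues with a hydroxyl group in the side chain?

Serine (S), threonine (T), and tyrosine (Y) each carry a hydroxyl group on the side chain.
Matching residues: T2, Y6, S10, S12, Y19, T25.

6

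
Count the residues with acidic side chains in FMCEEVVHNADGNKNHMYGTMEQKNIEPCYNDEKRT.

Only D (aspartate) and E (glutamate) carry a side-chain carboxylic acid.
Matching residues: E4, E5, D11, E22, E27, D32, E33.

7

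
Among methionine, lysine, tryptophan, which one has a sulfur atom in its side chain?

The sulfur-bearing residues are cysteine (–SH) and methionine (–S–CH₃).
Of the listed options, only methionine belongs to this group.

methionine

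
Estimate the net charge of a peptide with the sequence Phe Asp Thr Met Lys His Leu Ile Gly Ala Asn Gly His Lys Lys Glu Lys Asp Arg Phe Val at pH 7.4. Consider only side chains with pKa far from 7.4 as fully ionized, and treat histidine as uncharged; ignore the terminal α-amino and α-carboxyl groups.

+2

Near pH 7.4, K and R contribute +1 each, D and E contribute −1 each, and every other side chain (His included, as stated) is uncharged.
Positive (K, R): Lys5, Lys14, Lys15, Lys17, Arg19 → +5.
Negative (D, E): Asp2, Glu16, Asp18 → −3.
Net charge = (+5) + (−3) = +2.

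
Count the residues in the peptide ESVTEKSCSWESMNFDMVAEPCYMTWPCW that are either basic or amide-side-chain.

Basic: H, K, R. Amide-side-chain: N, Q.
Basic residues here: K6 (1).
Amide-side-chain residues here: N14 (1).
The two groups share no amino acid, so total = 1 + 1 = 2.

2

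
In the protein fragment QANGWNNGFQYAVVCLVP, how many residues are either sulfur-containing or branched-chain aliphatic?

5

Sulfur-containing: C, M. Branched-chain aliphatic: I, L, V.
Sulfur-containing residues here: C15 (1).
Branched-chain aliphatic residues here: V13, V14, L16, V17 (4).
The two groups share no amino acid, so total = 1 + 4 = 5.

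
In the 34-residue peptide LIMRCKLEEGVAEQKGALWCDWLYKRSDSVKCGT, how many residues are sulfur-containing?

Cysteine (C, thiol) and methionine (M, thioether) are the two sulfur-containing amino acids.
Matching residues: M3, C5, C20, C32.

4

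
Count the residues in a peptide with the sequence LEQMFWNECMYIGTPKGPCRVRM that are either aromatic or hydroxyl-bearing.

4

Aromatic: F, W, Y. Hydroxyl-bearing: S, T, Y.
Aromatic residues here: F5, W6, Y11 (3).
Hydroxyl-bearing residues here: Y11, T14 (2).
Y is in both groups, so the 1 Y residue must not be double-counted.
Total = 3 + 2 − 1 = 4.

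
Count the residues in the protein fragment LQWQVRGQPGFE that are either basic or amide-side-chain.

Basic: H, K, R. Amide-side-chain: N, Q.
Basic residues here: R6 (1).
Amide-side-chain residues here: Q2, Q4, Q8 (3).
The two groups share no amino acid, so total = 1 + 3 = 4.

4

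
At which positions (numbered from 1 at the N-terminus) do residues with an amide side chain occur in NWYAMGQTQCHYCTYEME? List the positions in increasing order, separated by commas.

1, 7, 9

Only N (asparagine) and Q (glutamine) carry a side-chain carboxamide.
Matching residues: N1, Q7, Q9.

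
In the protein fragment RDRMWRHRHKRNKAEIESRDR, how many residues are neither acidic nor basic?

Acidic: D, E. Basic: K, R, H. All other residues are neither.
Matching residues: M4, W5, N12, A14, I16, S18.

6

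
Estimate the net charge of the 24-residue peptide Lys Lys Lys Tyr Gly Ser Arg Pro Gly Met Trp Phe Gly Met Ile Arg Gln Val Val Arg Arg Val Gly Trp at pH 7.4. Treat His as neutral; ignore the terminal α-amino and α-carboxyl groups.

At pH ~7.4 the Lys and Arg side chains are protonated (+1), the Asp and Glu side chains are deprotonated (−1), and with His taken as neutral all other side chains carry no charge.
Positive (K, R): Lys1, Lys2, Lys3, Arg7, Arg16, Arg20, Arg21 → +7.
Negative (D, E): none → −0.
Net charge = (+7) + (−0) = +7.

+7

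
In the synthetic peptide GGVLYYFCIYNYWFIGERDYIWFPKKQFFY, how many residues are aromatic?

F, W, and Y each carry an aromatic ring on the side chain.
Matching residues: Y5, Y6, F7, Y10, Y12, W13, F14, Y20, W22, F23, F28, F29, Y30.

13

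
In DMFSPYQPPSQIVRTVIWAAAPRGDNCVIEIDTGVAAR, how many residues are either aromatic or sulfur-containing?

Aromatic: F, W, Y. Sulfur-containing: C, M.
Aromatic residues here: F3, Y6, W18 (3).
Sulfur-containing residues here: M2, C27 (2).
The two groups share no amino acid, so total = 3 + 2 = 5.

5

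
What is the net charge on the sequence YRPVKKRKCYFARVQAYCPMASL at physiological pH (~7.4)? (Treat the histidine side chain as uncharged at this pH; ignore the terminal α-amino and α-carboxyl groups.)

+6

At pH ~7.4 the Lys and Arg side chains are protonated (+1), the Asp and Glu side chains are deprotonated (−1), and with His taken as neutral all other side chains carry no charge.
Positive (K, R): R2, K5, K6, R7, K8, R13 → +6.
Negative (D, E): none → −0.
Net charge = (+6) + (−0) = +6.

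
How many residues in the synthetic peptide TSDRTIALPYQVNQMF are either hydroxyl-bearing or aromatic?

Hydroxyl-bearing: S, T, Y. Aromatic: F, W, Y.
Hydroxyl-bearing residues here: T1, S2, T5, Y10 (4).
Aromatic residues here: Y10, F16 (2).
Y is in both groups, so the 1 Y residue must not be double-counted.
Total = 4 + 2 − 1 = 5.

5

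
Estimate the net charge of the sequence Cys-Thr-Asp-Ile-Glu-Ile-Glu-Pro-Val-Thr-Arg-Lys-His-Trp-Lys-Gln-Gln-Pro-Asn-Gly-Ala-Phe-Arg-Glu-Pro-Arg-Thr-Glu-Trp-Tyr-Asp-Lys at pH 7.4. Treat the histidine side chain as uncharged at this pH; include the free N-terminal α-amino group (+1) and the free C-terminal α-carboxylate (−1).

At pH ~7.4 the Lys and Arg side chains are protonated (+1), the Asp and Glu side chains are deprotonated (−1), and with His taken as neutral all other side chains carry no charge.
Positive (K, R): Arg11, Lys12, Lys15, Arg23, Arg26, Lys32 → +6.
Negative (D, E): Asp3, Glu5, Glu7, Glu24, Glu28, Asp31 → −6.
The N-terminus (+1) and C-terminus (−1) cancel.
Net charge = (+6) + (−6) = 0.

0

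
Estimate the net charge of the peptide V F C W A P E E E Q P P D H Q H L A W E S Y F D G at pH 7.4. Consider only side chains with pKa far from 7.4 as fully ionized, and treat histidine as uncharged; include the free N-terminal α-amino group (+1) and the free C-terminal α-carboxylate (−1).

-6

The side chains ionized at physiological pH are Lys/Arg (+1) and Asp/Glu (−1); with His treated as neutral, nothing else contributes.
Positive (K, R): none → +0.
Negative (D, E): E7, E8, E9, D13, E20, D24 → −6.
The N-terminus (+1) and C-terminus (−1) cancel.
Net charge = (+0) + (−6) = −6.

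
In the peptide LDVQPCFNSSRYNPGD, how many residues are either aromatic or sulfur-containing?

Aromatic: F, W, Y. Sulfur-containing: C, M.
Aromatic residues here: F7, Y12 (2).
Sulfur-containing residues here: C6 (1).
The two groups share no amino acid, so total = 2 + 1 = 3.

3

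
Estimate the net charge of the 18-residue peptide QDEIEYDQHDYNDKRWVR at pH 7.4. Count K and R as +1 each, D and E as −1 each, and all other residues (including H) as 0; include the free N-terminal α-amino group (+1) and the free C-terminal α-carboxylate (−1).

-3

Positive (K, R): K14, R15, R18 → +3.
Negative (D, E): D2, E3, E5, D7, D10, D13 → −6.
The N-terminus (+1) and C-terminus (−1) cancel.
Net charge = (+3) + (−6) = −3.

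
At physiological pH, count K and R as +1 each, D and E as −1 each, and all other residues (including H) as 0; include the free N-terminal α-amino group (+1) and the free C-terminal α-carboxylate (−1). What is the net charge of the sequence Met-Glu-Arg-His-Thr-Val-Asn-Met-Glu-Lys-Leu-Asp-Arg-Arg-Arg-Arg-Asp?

+2

Positive (K, R): Arg3, Lys10, Arg13, Arg14, Arg15, Arg16 → +6.
Negative (D, E): Glu2, Glu9, Asp12, Asp17 → −4.
The N-terminus (+1) and C-terminus (−1) cancel.
Net charge = (+6) + (−4) = +2.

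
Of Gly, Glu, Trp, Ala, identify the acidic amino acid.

Glu

Aspartate (D) and glutamate (E) have carboxylic-acid side chains and are the acidic amino acids.
Of the listed options, only Glu belongs to this group.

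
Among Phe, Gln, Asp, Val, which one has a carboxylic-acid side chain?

Only D (aspartate) and E (glutamate) carry a side-chain carboxylic acid.
Of the listed options, only Asp belongs to this group.

Asp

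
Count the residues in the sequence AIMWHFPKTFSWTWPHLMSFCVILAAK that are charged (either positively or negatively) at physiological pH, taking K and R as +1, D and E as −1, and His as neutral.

2

Charged side chains at pH ~7.4: K, R (positive); D, E (negative).
Matching residues: K8, K27.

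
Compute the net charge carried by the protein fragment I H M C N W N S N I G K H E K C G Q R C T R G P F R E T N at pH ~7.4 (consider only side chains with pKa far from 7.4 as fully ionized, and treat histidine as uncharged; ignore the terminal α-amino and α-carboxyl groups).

+3

At pH ~7.4 the Lys and Arg side chains are protonated (+1), the Asp and Glu side chains are deprotonated (−1), and with His taken as neutral all other side chains carry no charge.
Positive (K, R): K12, K15, R19, R22, R26 → +5.
Negative (D, E): E14, E27 → −2.
Net charge = (+5) + (−2) = +3.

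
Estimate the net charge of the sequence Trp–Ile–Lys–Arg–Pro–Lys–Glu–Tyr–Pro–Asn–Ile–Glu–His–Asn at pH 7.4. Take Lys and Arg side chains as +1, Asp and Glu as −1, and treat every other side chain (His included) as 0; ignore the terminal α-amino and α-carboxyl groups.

+1

Positive (K, R): Lys3, Arg4, Lys6 → +3.
Negative (D, E): Glu7, Glu12 → −2.
Net charge = (+3) + (−2) = +1.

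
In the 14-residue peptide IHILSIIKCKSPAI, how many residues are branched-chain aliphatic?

6

The BCAAs are Val, Leu, and Ile — aliphatic side chains with a branch point.
Matching residues: I1, I3, L4, I6, I7, I14.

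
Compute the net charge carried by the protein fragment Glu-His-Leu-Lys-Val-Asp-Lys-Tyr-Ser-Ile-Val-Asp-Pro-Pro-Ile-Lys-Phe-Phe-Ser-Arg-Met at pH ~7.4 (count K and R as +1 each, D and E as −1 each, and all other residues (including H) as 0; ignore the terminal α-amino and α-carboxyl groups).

Positive (K, R): Lys4, Lys7, Lys16, Arg20 → +4.
Negative (D, E): Glu1, Asp6, Asp12 → −3.
Net charge = (+4) + (−3) = +1.

+1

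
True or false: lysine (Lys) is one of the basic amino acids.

True

Lysine (K), arginine (R), and histidine (H) have basic, nitrogen-containing side chains.
Lysine is in this group.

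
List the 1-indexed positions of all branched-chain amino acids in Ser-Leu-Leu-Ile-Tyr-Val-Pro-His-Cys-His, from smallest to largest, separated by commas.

2, 3, 4, 6

Valine (V), leucine (L), and isoleucine (I) are the branched-chain amino acids.
Matching residues: Leu2, Leu3, Ile4, Val6.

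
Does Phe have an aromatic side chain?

Yes

F, W, and Y each carry an aromatic ring on the side chain.
Phenylalanine is in this group.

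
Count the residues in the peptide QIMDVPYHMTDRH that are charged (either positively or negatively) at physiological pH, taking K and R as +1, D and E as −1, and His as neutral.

Charged side chains at pH ~7.4: K, R (positive); D, E (negative).
Matching residues: D4, D11, R12.

3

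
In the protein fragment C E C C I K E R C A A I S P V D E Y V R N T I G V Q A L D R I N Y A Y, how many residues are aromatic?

F, W, and Y each carry an aromatic ring on the side chain.
Matching residues: Y18, Y33, Y35.

3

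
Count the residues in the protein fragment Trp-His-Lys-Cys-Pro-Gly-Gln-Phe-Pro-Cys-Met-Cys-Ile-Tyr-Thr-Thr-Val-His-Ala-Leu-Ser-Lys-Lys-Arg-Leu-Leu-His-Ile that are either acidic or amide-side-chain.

Acidic: D, E. Amide-side-chain: N, Q.
Acidic residues here: none (0).
Amide-side-chain residues here: Gln7 (1).
The two groups share no amino acid, so total = 0 + 1 = 1.

1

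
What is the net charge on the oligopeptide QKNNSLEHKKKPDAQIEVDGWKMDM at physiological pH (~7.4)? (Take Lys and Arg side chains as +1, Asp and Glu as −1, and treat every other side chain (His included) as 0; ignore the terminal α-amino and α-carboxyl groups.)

0

Positive (K, R): K2, K9, K10, K11, K22 → +5.
Negative (D, E): E7, D13, E17, D19, D24 → −5.
Net charge = (+5) + (−5) = 0.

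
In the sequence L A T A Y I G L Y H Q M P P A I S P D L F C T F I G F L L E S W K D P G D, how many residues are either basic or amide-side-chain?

Basic: H, K, R. Amide-side-chain: N, Q.
Basic residues here: H10, K33 (2).
Amide-side-chain residues here: Q11 (1).
The two groups share no amino acid, so total = 2 + 1 = 3.

3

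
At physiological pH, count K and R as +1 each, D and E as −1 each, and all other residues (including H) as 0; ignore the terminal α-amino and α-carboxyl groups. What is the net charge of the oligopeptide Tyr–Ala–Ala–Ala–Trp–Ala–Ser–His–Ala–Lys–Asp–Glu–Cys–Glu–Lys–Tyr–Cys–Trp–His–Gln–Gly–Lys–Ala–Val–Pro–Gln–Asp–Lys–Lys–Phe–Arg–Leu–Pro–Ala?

Positive (K, R): Lys10, Lys15, Lys22, Lys28, Lys29, Arg31 → +6.
Negative (D, E): Asp11, Glu12, Glu14, Asp27 → −4.
Net charge = (+6) + (−4) = +2.

+2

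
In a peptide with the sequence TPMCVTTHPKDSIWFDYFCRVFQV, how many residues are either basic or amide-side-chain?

4

Basic: H, K, R. Amide-side-chain: N, Q.
Basic residues here: H8, K10, R20 (3).
Amide-side-chain residues here: Q23 (1).
The two groups share no amino acid, so total = 3 + 1 = 4.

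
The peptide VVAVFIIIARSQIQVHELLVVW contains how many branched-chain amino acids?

12

Valine (V), leucine (L), and isoleucine (I) are the branched-chain amino acids.
Matching residues: V1, V2, V4, I6, I7, I8, I13, V15, L18, L19, V20, V21.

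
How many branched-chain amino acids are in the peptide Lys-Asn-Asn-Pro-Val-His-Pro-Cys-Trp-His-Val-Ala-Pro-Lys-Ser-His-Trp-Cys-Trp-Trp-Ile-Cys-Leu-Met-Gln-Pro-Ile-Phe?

The BCAAs are Val, Leu, and Ile — aliphatic side chains with a branch point.
Matching residues: Val5, Val11, Ile21, Leu23, Ile27.

5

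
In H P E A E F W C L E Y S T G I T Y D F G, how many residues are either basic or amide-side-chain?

1

Basic: H, K, R. Amide-side-chain: N, Q.
Basic residues here: H1 (1).
Amide-side-chain residues here: none (0).
The two groups share no amino acid, so total = 1 + 0 = 1.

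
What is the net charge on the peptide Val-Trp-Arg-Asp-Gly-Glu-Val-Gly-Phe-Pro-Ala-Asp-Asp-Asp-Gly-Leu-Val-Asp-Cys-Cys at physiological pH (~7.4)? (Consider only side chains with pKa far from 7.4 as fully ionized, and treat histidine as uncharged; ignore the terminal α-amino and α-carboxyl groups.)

Near pH 7.4, K and R contribute +1 each, D and E contribute −1 each, and every other side chain (His included, as stated) is uncharged.
Positive (K, R): Arg3 → +1.
Negative (D, E): Asp4, Glu6, Asp12, Asp13, Asp14, Asp18 → −6.
Net charge = (+1) + (−6) = −5.

-5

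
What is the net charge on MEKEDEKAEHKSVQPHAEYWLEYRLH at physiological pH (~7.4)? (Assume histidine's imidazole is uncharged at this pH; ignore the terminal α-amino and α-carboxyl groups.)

-3

Near pH 7.4, K and R contribute +1 each, D and E contribute −1 each, and every other side chain (His included, as stated) is uncharged.
Positive (K, R): K3, K7, K11, R24 → +4.
Negative (D, E): E2, E4, D5, E6, E9, E18, E22 → −7.
Net charge = (+4) + (−7) = −3.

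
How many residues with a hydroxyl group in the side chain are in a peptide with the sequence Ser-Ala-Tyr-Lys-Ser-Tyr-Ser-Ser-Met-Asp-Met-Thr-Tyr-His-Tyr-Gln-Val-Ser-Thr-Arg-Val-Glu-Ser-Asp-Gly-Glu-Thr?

13

S, T, and Y are the three residues with a side-chain hydroxyl.
Matching residues: Ser1, Tyr3, Ser5, Tyr6, Ser7, Ser8, Thr12, Tyr13, Tyr15, Ser18, Thr19, Ser23, Thr27.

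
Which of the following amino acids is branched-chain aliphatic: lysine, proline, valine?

valine

Valine (V), leucine (L), and isoleucine (I) are the branched-chain amino acids.
Of the listed options, only valine belongs to this group.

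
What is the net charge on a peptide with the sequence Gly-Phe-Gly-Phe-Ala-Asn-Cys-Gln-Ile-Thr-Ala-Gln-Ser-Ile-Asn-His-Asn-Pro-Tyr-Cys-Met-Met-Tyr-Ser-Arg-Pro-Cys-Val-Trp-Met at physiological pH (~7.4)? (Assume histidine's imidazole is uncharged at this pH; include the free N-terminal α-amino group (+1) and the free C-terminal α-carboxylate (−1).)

Near pH 7.4, K and R contribute +1 each, D and E contribute −1 each, and every other side chain (His included, as stated) is uncharged.
Positive (K, R): Arg25 → +1.
Negative (D, E): none → −0.
The N-terminus (+1) and C-terminus (−1) cancel.
Net charge = (+1) + (−0) = +1.

+1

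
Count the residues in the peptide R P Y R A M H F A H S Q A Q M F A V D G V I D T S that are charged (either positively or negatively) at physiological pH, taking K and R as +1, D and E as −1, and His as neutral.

4

Charged side chains at pH ~7.4: K, R (positive); D, E (negative).
Matching residues: R1, R4, D19, D23.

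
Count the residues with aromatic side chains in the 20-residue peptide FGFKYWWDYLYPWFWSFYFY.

14

The aromatic amino acids are Phe (F, benzyl), Trp (W, indole), and Tyr (Y, phenol).
Matching residues: F1, F3, Y5, W6, W7, Y9, Y11, W13, F14, W15, F17, Y18, F19, Y20.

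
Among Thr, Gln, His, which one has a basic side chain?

His

Lysine (K), arginine (R), and histidine (H) have basic, nitrogen-containing side chains.
Of the listed options, only His belongs to this group.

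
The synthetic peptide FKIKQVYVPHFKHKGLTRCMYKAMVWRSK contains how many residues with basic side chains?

The basic amino acids are Lys (K), Arg (R), and His (H).
Matching residues: K2, K4, H10, K12, H13, K14, R18, K22, R27, K29.

10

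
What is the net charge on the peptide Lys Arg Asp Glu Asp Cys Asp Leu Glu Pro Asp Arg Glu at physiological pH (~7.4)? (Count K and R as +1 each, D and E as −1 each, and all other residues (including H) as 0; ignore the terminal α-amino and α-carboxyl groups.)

Positive (K, R): Lys1, Arg2, Arg12 → +3.
Negative (D, E): Asp3, Glu4, Asp5, Asp7, Glu9, Asp11, Glu13 → −7.
Net charge = (+3) + (−7) = −4.

-4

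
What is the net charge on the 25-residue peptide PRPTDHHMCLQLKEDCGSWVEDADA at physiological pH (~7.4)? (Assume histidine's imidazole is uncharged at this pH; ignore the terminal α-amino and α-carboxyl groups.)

-4

The side chains ionized at physiological pH are Lys/Arg (+1) and Asp/Glu (−1); with His treated as neutral, nothing else contributes.
Positive (K, R): R2, K13 → +2.
Negative (D, E): D5, E14, D15, E21, D22, D24 → −6.
Net charge = (+2) + (−6) = −4.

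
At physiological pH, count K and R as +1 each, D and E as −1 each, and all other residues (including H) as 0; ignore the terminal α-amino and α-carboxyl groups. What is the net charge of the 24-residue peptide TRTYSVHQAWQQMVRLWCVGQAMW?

+2

Positive (K, R): R2, R15 → +2.
Negative (D, E): none → −0.
Net charge = (+2) + (−0) = +2.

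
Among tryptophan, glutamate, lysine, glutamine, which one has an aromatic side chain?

F, W, and Y each carry an aromatic ring on the side chain.
Of the listed options, only tryptophan belongs to this group.

tryptophan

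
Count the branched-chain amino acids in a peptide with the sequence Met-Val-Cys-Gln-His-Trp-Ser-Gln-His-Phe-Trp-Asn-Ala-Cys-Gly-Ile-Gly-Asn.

2

V, L, and I make up the branched-chain aliphatic group.
Matching residues: Val2, Ile16.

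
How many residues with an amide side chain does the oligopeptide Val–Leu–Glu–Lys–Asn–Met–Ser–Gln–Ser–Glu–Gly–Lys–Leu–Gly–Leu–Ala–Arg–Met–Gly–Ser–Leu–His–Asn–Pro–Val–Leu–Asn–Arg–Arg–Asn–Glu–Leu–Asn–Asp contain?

6

Only N (asparagine) and Q (glutamine) carry a side-chain carboxamide.
Matching residues: Asn5, Gln8, Asn23, Asn27, Asn30, Asn33.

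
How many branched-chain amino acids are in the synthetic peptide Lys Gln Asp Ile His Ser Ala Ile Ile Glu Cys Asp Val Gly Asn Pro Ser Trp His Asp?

The BCAAs are Val, Leu, and Ile — aliphatic side chains with a branch point.
Matching residues: Ile4, Ile8, Ile9, Val13.

4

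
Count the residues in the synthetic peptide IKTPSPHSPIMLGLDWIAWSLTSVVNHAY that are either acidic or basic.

4

Acidic: D, E. Basic: H, K, R.
Acidic residues here: D15 (1).
Basic residues here: K2, H7, H27 (3).
The two groups share no amino acid, so total = 1 + 3 = 4.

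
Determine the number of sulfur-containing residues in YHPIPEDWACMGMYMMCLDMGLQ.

7

Cysteine (C, thiol) and methionine (M, thioether) are the two sulfur-containing amino acids.
Matching residues: C10, M11, M13, M15, M16, C17, M20.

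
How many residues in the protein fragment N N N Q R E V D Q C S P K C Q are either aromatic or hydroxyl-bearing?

1

Aromatic: F, W, Y. Hydroxyl-bearing: S, T, Y.
Aromatic residues here: none (0).
Hydroxyl-bearing residues here: S11 (1).
(Y belongs to both groups, but none appear in this sequence.) Total = 0 + 1 = 1.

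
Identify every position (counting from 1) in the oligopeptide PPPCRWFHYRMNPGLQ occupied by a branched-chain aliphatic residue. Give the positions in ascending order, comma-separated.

15

Matching residues: L15.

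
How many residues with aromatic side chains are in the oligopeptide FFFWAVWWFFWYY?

11

F, W, and Y each carry an aromatic ring on the side chain.
Matching residues: F1, F2, F3, W4, W7, W8, F9, F10, W11, Y12, Y13.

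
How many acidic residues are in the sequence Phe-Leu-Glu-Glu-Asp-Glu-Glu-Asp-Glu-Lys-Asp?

The acidic residues are Asp (D) and Glu (E), whose side chains end in a carboxylate group.
Matching residues: Glu3, Glu4, Asp5, Glu6, Glu7, Asp8, Glu9, Asp11.

8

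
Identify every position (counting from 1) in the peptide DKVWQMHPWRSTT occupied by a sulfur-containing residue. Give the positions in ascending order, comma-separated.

6

Only Cys (C) and Met (M) have a sulfur atom in the side chain.
Matching residues: M6.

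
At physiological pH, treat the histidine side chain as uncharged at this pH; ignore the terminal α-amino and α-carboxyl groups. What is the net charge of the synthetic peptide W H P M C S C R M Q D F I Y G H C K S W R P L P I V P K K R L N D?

Near pH 7.4, K and R contribute +1 each, D and E contribute −1 each, and every other side chain (His included, as stated) is uncharged.
Positive (K, R): R8, K18, R21, K28, K29, R30 → +6.
Negative (D, E): D11, D33 → −2.
Net charge = (+6) + (−2) = +4.

+4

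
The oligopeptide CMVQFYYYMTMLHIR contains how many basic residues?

Lysine (K), arginine (R), and histidine (H) have basic, nitrogen-containing side chains.
Matching residues: H13, R15.

2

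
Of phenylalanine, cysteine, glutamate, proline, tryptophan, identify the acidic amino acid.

glutamate

Aspartate (D) and glutamate (E) have carboxylic-acid side chains and are the acidic amino acids.
Of the listed options, only glutamate belongs to this group.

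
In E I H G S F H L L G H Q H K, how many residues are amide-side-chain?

1

Only N (asparagine) and Q (glutamine) carry a side-chain carboxamide.
Matching residues: Q12.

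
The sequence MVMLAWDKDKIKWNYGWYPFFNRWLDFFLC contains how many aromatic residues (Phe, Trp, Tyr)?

Matching residues: W6, W13, Y15, W17, Y18, F20, F21, W24, F27, F28.

10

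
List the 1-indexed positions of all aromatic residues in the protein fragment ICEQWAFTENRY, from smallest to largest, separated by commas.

5, 7, 12

Phenylalanine (F), tryptophan (W), and tyrosine (Y) have aromatic ring side chains.
Matching residues: W5, F7, Y12.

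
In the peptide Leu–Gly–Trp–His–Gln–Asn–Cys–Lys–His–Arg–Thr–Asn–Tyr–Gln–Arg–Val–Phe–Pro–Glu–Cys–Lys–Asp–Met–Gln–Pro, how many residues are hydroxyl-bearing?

2

The –OH-bearing residues are Ser, Thr (aliphatic alcohols), and Tyr (phenol).
Matching residues: Thr11, Tyr13.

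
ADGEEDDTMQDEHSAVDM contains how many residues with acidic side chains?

Aspartate (D) and glutamate (E) have carboxylic-acid side chains and are the acidic amino acids.
Matching residues: D2, E4, E5, D6, D7, D11, E12, D17.

8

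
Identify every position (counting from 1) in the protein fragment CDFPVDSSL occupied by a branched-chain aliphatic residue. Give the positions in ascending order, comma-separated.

V, L, and I make up the branched-chain aliphatic group.
Matching residues: V5, L9.

5, 9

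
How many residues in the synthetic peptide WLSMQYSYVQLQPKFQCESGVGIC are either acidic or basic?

2

Acidic: D, E. Basic: H, K, R.
Acidic residues here: E18 (1).
Basic residues here: K14 (1).
The two groups share no amino acid, so total = 1 + 1 = 2.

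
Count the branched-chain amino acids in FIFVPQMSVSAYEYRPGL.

4

Valine (V), leucine (L), and isoleucine (I) are the branched-chain amino acids.
Matching residues: I2, V4, V9, L18.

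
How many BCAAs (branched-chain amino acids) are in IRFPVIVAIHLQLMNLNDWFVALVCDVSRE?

12

V, L, and I make up the branched-chain aliphatic group.
Matching residues: I1, V5, I6, V7, I9, L11, L13, L16, V21, L23, V24, V27.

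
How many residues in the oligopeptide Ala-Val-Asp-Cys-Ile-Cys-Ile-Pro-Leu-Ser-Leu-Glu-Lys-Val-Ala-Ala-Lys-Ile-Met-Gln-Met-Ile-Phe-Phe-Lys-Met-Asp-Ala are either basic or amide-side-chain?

4

Basic: H, K, R. Amide-side-chain: N, Q.
Basic residues here: Lys13, Lys17, Lys25 (3).
Amide-side-chain residues here: Gln20 (1).
The two groups share no amino acid, so total = 3 + 1 = 4.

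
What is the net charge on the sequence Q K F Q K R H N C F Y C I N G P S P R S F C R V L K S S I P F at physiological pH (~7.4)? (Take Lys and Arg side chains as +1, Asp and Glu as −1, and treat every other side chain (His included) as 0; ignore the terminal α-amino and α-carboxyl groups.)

Positive (K, R): K2, K5, R6, R19, R23, K26 → +6.
Negative (D, E): none → −0.
Net charge = (+6) + (−0) = +6.

+6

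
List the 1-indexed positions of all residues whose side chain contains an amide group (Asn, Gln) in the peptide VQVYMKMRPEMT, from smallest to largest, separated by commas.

Matching residues: Q2.

2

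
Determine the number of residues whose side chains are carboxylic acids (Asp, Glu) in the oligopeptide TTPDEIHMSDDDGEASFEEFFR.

8

Matching residues: D4, E5, D10, D11, D12, E14, E18, E19.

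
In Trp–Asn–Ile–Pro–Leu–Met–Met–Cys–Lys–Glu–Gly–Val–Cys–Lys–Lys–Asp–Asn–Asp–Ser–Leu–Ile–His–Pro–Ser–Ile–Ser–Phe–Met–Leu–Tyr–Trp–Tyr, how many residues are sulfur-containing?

The sulfur-bearing residues are cysteine (–SH) and methionine (–S–CH₃).
Matching residues: Met6, Met7, Cys8, Cys13, Met28.

5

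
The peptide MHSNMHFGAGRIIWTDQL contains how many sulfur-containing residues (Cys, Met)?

2

Matching residues: M1, M5.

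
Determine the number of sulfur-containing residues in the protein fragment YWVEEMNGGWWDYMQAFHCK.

Cysteine (C, thiol) and methionine (M, thioether) are the two sulfur-containing amino acids.
Matching residues: M6, M14, C19.

3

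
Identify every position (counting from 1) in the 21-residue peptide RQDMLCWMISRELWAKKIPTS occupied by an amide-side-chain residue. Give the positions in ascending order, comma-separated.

2

The amide-side-chain residues are Asn (N) and Gln (Q).
Matching residues: Q2.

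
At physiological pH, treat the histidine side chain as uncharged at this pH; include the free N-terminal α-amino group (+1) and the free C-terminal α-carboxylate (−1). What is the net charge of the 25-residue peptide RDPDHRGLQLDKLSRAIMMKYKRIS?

+4

The side chains ionized at physiological pH are Lys/Arg (+1) and Asp/Glu (−1); with His treated as neutral, nothing else contributes.
Positive (K, R): R1, R6, K12, R15, K20, K22, R23 → +7.
Negative (D, E): D2, D4, D11 → −3.
The N-terminus (+1) and C-terminus (−1) cancel.
Net charge = (+7) + (−3) = +4.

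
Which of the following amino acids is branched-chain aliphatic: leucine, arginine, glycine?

V, L, and I make up the branched-chain aliphatic group.
Of the listed options, only leucine belongs to this group.

leucine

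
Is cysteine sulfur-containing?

Yes

Cysteine (C, thiol) and methionine (M, thioether) are the two sulfur-containing amino acids.
Cysteine is in this group.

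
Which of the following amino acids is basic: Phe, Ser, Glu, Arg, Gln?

Arg

Lysine (K), arginine (R), and histidine (H) have basic, nitrogen-containing side chains.
Of the listed options, only Arg belongs to this group.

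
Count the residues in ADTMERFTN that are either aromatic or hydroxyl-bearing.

Aromatic: F, W, Y. Hydroxyl-bearing: S, T, Y.
Aromatic residues here: F7 (1).
Hydroxyl-bearing residues here: T3, T8 (2).
(Y belongs to both groups, but none appear in this sequence.) Total = 1 + 2 = 3.

3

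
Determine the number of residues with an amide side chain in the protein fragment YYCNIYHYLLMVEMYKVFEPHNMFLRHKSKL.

2

Only N (asparagine) and Q (glutamine) carry a side-chain carboxamide.
Matching residues: N4, N22.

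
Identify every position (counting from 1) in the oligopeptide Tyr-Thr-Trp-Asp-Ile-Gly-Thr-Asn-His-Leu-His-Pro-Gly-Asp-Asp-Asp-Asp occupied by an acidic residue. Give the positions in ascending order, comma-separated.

4, 14, 15, 16, 17

Matching residues: Asp4, Asp14, Asp15, Asp16, Asp17.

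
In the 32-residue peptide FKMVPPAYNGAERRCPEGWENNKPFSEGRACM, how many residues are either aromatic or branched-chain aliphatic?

Aromatic: F, W, Y. Branched-chain aliphatic: I, L, V.
Aromatic residues here: F1, Y8, W19, F25 (4).
Branched-chain aliphatic residues here: V4 (1).
The two groups share no amino acid, so total = 4 + 1 = 5.

5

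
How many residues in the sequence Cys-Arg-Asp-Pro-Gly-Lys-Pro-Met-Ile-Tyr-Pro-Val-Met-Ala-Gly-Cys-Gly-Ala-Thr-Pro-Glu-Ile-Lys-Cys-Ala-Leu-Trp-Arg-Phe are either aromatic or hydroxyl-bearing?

4

Aromatic: F, W, Y. Hydroxyl-bearing: S, T, Y.
Aromatic residues here: Tyr10, Trp27, Phe29 (3).
Hydroxyl-bearing residues here: Tyr10, Thr19 (2).
Y is in both groups, so the 1 Y residue must not be double-counted.
Total = 3 + 2 − 1 = 4.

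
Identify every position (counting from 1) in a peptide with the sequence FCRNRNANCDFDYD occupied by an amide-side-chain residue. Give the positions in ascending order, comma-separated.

Matching residues: N4, N6, N8.

4, 6, 8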